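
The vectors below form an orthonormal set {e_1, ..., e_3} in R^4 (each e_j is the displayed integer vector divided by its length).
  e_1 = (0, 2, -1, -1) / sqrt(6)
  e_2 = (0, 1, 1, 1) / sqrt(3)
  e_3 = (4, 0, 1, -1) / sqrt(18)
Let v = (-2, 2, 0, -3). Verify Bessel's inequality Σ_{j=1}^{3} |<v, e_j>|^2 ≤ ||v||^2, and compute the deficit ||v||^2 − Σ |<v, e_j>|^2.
Σ |<v, e_j>|^2 = 89/9; ||v||^2 = 17; deficit = 64/9

Write each e_j = u_j / sqrt(<u_j, u_j>) where u_j is the displayed integer vector. Then <v, e_j> = <v, u_j> / sqrt(<u_j, u_j>), so |<v, e_j>|^2 = <v, u_j>^2 / <u_j, u_j>.
Coefficients: <v, e_1> = 7/sqrt(6), <v, e_2> = -1/sqrt(3), <v, e_3> = -5/sqrt(18).
Square and sum: Σ |<v, e_j>|^2 = 89/9.
Compute ||v||^2 = v·v = 17.
Deficit = 17 − 89/9 = 64/9 ≥ 0, confirming Bessel's inequality. (The deficit equals ||v − Σ <v,e_j> e_j||^2, the squared distance from v to span{e_j}.)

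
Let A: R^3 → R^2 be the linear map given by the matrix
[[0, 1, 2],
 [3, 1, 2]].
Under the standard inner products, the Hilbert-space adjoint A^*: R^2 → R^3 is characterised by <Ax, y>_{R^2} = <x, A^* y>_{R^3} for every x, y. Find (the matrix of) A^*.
A^* = A^T =
[[0, 3],
 [1, 1],
 [2, 2]]

For real matrices with standard dot products, the defining identity <Ax, y> = <x, A^* y> gives (Ax)^T y = x^T (A^*) y, i.e. x^T A^T y = x^T (A^*) y. Since this holds for all x, y, we must have A^* = A^T. Therefore
A^* =
[[0, 3],
 [1, 1],
 [2, 2]].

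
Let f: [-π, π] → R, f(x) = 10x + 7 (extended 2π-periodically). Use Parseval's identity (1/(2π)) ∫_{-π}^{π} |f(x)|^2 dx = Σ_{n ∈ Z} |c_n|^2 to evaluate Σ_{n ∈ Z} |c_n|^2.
Σ |c_n|^2 = 100π^2/3 + 49

Expand and integrate term by term over [-π, π]:
  ∫ (10x)^2 dx = 100·(2π^3/3); ∫ 2·10·(7)·x dx = 0 (odd integrand); ∫ 7^2 dx = 49·2π.
So (1/(2π)) ∫_{-π}^{π} (10x + 7)^2 dx = 100π^2/3 + 49 = 100π^2/3 + 49.
Parseval ⇒ Σ |c_n|^2 = 100π^2/3 + 49.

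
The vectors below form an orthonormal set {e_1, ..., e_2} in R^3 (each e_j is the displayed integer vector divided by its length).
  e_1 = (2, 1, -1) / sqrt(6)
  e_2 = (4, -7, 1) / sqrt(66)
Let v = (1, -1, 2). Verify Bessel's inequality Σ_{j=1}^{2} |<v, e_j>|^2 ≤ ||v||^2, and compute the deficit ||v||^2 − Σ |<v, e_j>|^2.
Σ |<v, e_j>|^2 = 30/11; ||v||^2 = 6; deficit = 36/11

Write each e_j = u_j / sqrt(<u_j, u_j>) where u_j is the displayed integer vector. Then <v, e_j> = <v, u_j> / sqrt(<u_j, u_j>), so |<v, e_j>|^2 = <v, u_j>^2 / <u_j, u_j>.
Coefficients: <v, e_1> = -1/sqrt(6), <v, e_2> = 13/sqrt(66).
Square and sum: Σ |<v, e_j>|^2 = 30/11.
Compute ||v||^2 = v·v = 6.
Deficit = 6 − 30/11 = 36/11 ≥ 0, confirming Bessel's inequality. (The deficit equals ||v − Σ <v,e_j> e_j||^2, the squared distance from v to span{e_j}.)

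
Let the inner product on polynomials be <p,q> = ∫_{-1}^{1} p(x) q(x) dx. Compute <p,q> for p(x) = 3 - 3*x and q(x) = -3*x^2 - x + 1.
<p,q> = 2

Expand the product: p(x)·q(x) = 9*x^3 - 6*x^2 - 6*x + 3.
∫_{-1}^{1} of each monomial x^k gives [2/(k+1) if k even, 0 if k odd]. Integrating term-by-term (or equivalently evaluating the antiderivative F(x) = 9*x^4/4 - 2*x^3 - 3*x^2 + 3*x at the endpoints):
  F(1) − F(−1) = 1/4 − (-7/4) = 2.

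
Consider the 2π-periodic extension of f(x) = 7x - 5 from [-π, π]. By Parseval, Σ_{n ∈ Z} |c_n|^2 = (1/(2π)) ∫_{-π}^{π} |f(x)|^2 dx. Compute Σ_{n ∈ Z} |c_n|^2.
Σ |c_n|^2 = 49π^2/3 + 25

Expand and integrate term by term over [-π, π]:
  ∫ (7x)^2 dx = 49·(2π^3/3); ∫ 2·7·(-5)·x dx = 0 (odd integrand); ∫ (-5)^2 dx = 25·2π.
So (1/(2π)) ∫_{-π}^{π} (7x - 5)^2 dx = 49π^2/3 + 25 = 49π^2/3 + 25.
Parseval ⇒ Σ |c_n|^2 = 49π^2/3 + 25.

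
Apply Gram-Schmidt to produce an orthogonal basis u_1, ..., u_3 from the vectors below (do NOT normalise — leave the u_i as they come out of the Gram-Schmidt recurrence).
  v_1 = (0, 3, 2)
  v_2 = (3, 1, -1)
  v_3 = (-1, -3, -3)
Orthogonal basis:
  u_1 = (0, 3, 2)
  u_2 = (3, 10/13, -15/13)
  u_3 = (-35/71, 42/71, -63/71)

Apply the Gram-Schmidt recurrence
  u_1 = v_1
  u_i = v_i − Σ_{j<i} ((v_i · u_j) / (u_j · u_j)) · u_j.

Step by step this gives:
  u_1 = (0, 3, 2)
  u_2 = (3, 10/13, -15/13)
  u_3 = (-35/71, 42/71, -63/71)

Orthogonality check:
  u_2 · u_1 = 0 (should be 0)
  u_3 · u_1 = 0 (should be 0)
  u_3 · u_2 = 0 (should be 0)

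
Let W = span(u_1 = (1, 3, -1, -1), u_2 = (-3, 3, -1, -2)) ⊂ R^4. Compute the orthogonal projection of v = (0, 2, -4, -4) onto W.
proj_W(v) = (-22/39, 50/13, -50/39, -68/39)

Set up U = [u_1 | ... | u_2] ∈ R^(4×2). The projector onto W = col(U) is P = U (U^T U)^(-1) U^T.
Compute U^T U =
  [12, 9]
  [9, 23],
and U^T v = (14, 18).
Solve U^T U · c = U^T v for the coefficients: c = (32/39, 6/13). The projection is proj_W(v) = U c.
Check: (v - proj_W(v)) · u_1 = 0  (should be 0).
Check: (v - proj_W(v)) · u_2 = 0  (should be 0).
Result: proj_W(v) = (-22/39, 50/13, -50/39, -68/39).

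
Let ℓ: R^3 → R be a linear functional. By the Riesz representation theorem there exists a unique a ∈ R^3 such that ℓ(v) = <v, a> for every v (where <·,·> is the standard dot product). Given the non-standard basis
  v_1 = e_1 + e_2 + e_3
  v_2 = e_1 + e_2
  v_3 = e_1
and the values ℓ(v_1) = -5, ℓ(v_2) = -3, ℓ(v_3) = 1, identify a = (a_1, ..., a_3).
a = (1, -4, -2)

Write a = (a_1, ..., a_3) in the standard basis. For each basis vector v_i, ℓ(v_i) = <v_i, a> is a linear equation in the a_j's. Collect the n equations into a matrix system V a = ℓ, where row i of V is v_i (expressed in the standard basis). Since V is invertible (lower-triangular with 1s on the diagonal, up to permutation), solve by back-substitution:
  V =
[[1, 1, 1],
 [1, 1, 0],
 [1, 0, 0]]
  V a = (-5, -3, 1)
Solving gives a = (1, -4, -2).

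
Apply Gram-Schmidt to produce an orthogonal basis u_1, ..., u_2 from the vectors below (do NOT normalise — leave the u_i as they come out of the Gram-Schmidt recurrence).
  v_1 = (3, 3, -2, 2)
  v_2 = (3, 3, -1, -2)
Orthogonal basis:
  u_1 = (3, 3, -2, 2)
  u_2 = (15/13, 15/13, 3/13, -42/13)

Apply the Gram-Schmidt recurrence
  u_1 = v_1
  u_i = v_i − Σ_{j<i} ((v_i · u_j) / (u_j · u_j)) · u_j.

Step by step this gives:
  u_1 = (3, 3, -2, 2)
  u_2 = (15/13, 15/13, 3/13, -42/13)

Orthogonality check:
  u_2 · u_1 = 0 (should be 0)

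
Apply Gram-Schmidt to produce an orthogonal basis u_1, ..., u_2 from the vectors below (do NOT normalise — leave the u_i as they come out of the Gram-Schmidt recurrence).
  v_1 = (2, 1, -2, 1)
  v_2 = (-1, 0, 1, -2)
Orthogonal basis:
  u_1 = (2, 1, -2, 1)
  u_2 = (1/5, 3/5, -1/5, -7/5)

Apply the Gram-Schmidt recurrence
  u_1 = v_1
  u_i = v_i − Σ_{j<i} ((v_i · u_j) / (u_j · u_j)) · u_j.

Step by step this gives:
  u_1 = (2, 1, -2, 1)
  u_2 = (1/5, 3/5, -1/5, -7/5)

Orthogonality check:
  u_2 · u_1 = 0 (should be 0)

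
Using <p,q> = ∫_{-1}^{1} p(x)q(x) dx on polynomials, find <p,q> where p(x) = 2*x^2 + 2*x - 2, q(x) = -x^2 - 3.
<p,q> = 128/15

Expand the product: p(x)·q(x) = -2*x^4 - 2*x^3 - 4*x^2 - 6*x + 6.
∫_{-1}^{1} of each monomial x^k gives [2/(k+1) if k even, 0 if k odd]. Integrating term-by-term (or equivalently evaluating the antiderivative F(x) = -2*x^5/5 - x^4/2 - 4*x^3/3 - 3*x^2 + 6*x at the endpoints):
  F(1) − F(−1) = 23/30 − (-233/30) = 128/15.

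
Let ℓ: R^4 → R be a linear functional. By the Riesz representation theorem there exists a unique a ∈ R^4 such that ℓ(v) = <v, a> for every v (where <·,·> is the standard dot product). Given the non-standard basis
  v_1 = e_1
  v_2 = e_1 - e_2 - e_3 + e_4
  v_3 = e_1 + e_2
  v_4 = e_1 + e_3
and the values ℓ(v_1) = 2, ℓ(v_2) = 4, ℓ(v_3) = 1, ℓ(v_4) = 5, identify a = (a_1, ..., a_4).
a = (2, -1, 3, 4)

Write a = (a_1, ..., a_4) in the standard basis. For each basis vector v_i, ℓ(v_i) = <v_i, a> is a linear equation in the a_j's. Collect the n equations into a matrix system V a = ℓ, where row i of V is v_i (expressed in the standard basis). Since V is invertible (lower-triangular with 1s on the diagonal, up to permutation), solve by back-substitution:
  V =
[[1, 0, 0, 0],
 [1, -1, -1, 1],
 [1, 1, 0, 0],
 [1, 0, 1, 0]]
  V a = (2, 4, 1, 5)
Solving gives a = (2, -1, 3, 4).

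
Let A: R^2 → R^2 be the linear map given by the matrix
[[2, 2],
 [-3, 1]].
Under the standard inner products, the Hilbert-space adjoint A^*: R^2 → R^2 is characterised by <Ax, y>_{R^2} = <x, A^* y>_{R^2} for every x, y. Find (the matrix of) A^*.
A^* = A^T =
[[2, -3],
 [2, 1]]

For real matrices with standard dot products, the defining identity <Ax, y> = <x, A^* y> gives (Ax)^T y = x^T (A^*) y, i.e. x^T A^T y = x^T (A^*) y. Since this holds for all x, y, we must have A^* = A^T. Therefore
A^* =
[[2, -3],
 [2, 1]].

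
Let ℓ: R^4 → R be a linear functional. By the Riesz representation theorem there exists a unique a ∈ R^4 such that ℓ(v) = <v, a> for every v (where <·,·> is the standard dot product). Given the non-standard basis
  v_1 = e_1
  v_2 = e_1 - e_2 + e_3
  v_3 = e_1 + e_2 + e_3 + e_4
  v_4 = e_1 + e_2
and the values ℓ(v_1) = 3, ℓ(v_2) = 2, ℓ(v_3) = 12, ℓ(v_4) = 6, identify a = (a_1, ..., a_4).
a = (3, 3, 2, 4)

Write a = (a_1, ..., a_4) in the standard basis. For each basis vector v_i, ℓ(v_i) = <v_i, a> is a linear equation in the a_j's. Collect the n equations into a matrix system V a = ℓ, where row i of V is v_i (expressed in the standard basis). Since V is invertible (lower-triangular with 1s on the diagonal, up to permutation), solve by back-substitution:
  V =
[[1, 0, 0, 0],
 [1, -1, 1, 0],
 [1, 1, 1, 1],
 [1, 1, 0, 0]]
  V a = (3, 2, 12, 6)
Solving gives a = (3, 3, 2, 4).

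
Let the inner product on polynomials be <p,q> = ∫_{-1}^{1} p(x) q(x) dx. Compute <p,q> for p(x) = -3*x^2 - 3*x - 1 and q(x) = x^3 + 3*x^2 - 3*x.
<p,q> = -4/5

Expand the product: p(x)·q(x) = -3*x^5 - 12*x^4 - x^3 + 6*x^2 + 3*x.
∫_{-1}^{1} of each monomial x^k gives [2/(k+1) if k even, 0 if k odd]. Integrating term-by-term (or equivalently evaluating the antiderivative F(x) = -x^6/2 - 12*x^5/5 - x^4/4 + 2*x^3 + 3*x^2/2 at the endpoints):
  F(1) − F(−1) = 7/20 − (23/20) = -4/5.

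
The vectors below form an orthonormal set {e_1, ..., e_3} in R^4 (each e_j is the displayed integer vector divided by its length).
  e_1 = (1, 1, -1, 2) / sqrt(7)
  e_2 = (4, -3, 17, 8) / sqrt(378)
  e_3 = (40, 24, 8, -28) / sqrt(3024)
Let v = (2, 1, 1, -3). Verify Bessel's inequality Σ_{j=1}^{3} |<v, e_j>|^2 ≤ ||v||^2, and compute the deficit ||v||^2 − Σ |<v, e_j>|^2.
Σ |<v, e_j>|^2 = 15; ||v||^2 = 15; deficit = 0

Write each e_j = u_j / sqrt(<u_j, u_j>) where u_j is the displayed integer vector. Then <v, e_j> = <v, u_j> / sqrt(<u_j, u_j>), so |<v, e_j>|^2 = <v, u_j>^2 / <u_j, u_j>.
Coefficients: <v, e_1> = -4/sqrt(7), <v, e_2> = -2/sqrt(378), <v, e_3> = 196/sqrt(3024).
Square and sum: Σ |<v, e_j>|^2 = 15.
Compute ||v||^2 = v·v = 15.
Deficit = 15 − 15 = 0 ≥ 0, confirming Bessel's inequality. (The deficit equals ||v − Σ <v,e_j> e_j||^2, the squared distance from v to span{e_j}.)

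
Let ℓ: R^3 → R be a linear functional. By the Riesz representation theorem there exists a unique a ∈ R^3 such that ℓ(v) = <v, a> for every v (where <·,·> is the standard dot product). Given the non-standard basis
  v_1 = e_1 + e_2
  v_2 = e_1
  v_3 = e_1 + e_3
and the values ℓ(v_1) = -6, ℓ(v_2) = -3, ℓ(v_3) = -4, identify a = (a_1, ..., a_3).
a = (-3, -3, -1)

Write a = (a_1, ..., a_3) in the standard basis. For each basis vector v_i, ℓ(v_i) = <v_i, a> is a linear equation in the a_j's. Collect the n equations into a matrix system V a = ℓ, where row i of V is v_i (expressed in the standard basis). Since V is invertible (lower-triangular with 1s on the diagonal, up to permutation), solve by back-substitution:
  V =
[[1, 1, 0],
 [1, 0, 0],
 [1, 0, 1]]
  V a = (-6, -3, -4)
Solving gives a = (-3, -3, -1).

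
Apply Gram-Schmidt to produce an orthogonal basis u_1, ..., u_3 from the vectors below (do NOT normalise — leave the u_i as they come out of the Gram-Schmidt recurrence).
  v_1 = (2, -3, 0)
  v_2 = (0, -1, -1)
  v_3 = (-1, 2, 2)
Orthogonal basis:
  u_1 = (2, -3, 0)
  u_2 = (-6/13, -4/13, -1)
  u_3 = (-9/17, -6/17, 6/17)

Apply the Gram-Schmidt recurrence
  u_1 = v_1
  u_i = v_i − Σ_{j<i} ((v_i · u_j) / (u_j · u_j)) · u_j.

Step by step this gives:
  u_1 = (2, -3, 0)
  u_2 = (-6/13, -4/13, -1)
  u_3 = (-9/17, -6/17, 6/17)

Orthogonality check:
  u_2 · u_1 = 0 (should be 0)
  u_3 · u_1 = 0 (should be 0)
  u_3 · u_2 = 0 (should be 0)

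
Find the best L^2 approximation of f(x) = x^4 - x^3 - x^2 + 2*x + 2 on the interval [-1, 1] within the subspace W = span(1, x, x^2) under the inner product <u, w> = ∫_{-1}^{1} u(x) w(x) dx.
g(x) = -x^2/7 + 7*x/5 + 67/35

The best approximation g ∈ W is the orthogonal projection of f onto W. Writing g = a_0 + a_1 x + a_2 x^2, the coefficients solve the normal equations G · a = b where
  G_{ij} = <φ_i, φ_j> and b_i = <f, φ_i>, with φ_0 = 1, φ_1 = x, φ_2 = x^2.
G =
  [2, 0, 2/3]
  [0, 2/3, 0]
  [2/3, 0, 2/5],
b = (56/15, 14/15, 128/105).
Solving gives a_0 = 67/35, a_1 = 7/5, a_2 = -1/7, so
  g(x) = -x^2/7 + 7*x/5 + 67/35.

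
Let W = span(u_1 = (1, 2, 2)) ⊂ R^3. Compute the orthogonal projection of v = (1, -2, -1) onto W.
proj_W(v) = (-5/9, -10/9, -10/9)

Set up U = [u_1 | ... | u_1] ∈ R^(3×1). The projector onto W = col(U) is P = U (U^T U)^(-1) U^T.
Compute U^T U =
  [9],
and U^T v = (-5).
Solve U^T U · c = U^T v for the coefficients: c = (-5/9). The projection is proj_W(v) = U c.
Check: (v - proj_W(v)) · u_1 = 0  (should be 0).
Result: proj_W(v) = (-5/9, -10/9, -10/9).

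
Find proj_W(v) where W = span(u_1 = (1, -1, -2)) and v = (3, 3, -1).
proj_W(v) = (1/3, -1/3, -2/3)

Set up U = [u_1 | ... | u_1] ∈ R^(3×1). The projector onto W = col(U) is P = U (U^T U)^(-1) U^T.
Compute U^T U =
  [6],
and U^T v = (2).
Solve U^T U · c = U^T v for the coefficients: c = (1/3). The projection is proj_W(v) = U c.
Check: (v - proj_W(v)) · u_1 = 0  (should be 0).
Result: proj_W(v) = (1/3, -1/3, -2/3).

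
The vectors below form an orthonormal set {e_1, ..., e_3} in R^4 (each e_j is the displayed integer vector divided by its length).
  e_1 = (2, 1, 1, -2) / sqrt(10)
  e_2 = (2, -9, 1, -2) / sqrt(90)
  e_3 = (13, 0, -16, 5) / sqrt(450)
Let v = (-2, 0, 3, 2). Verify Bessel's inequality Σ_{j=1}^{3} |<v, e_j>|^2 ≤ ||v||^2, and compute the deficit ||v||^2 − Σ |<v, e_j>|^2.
Σ |<v, e_j>|^2 = 297/25; ||v||^2 = 17; deficit = 128/25

Write each e_j = u_j / sqrt(<u_j, u_j>) where u_j is the displayed integer vector. Then <v, e_j> = <v, u_j> / sqrt(<u_j, u_j>), so |<v, e_j>|^2 = <v, u_j>^2 / <u_j, u_j>.
Coefficients: <v, e_1> = -5/sqrt(10), <v, e_2> = -5/sqrt(90), <v, e_3> = -64/sqrt(450).
Square and sum: Σ |<v, e_j>|^2 = 297/25.
Compute ||v||^2 = v·v = 17.
Deficit = 17 − 297/25 = 128/25 ≥ 0, confirming Bessel's inequality. (The deficit equals ||v − Σ <v,e_j> e_j||^2, the squared distance from v to span{e_j}.)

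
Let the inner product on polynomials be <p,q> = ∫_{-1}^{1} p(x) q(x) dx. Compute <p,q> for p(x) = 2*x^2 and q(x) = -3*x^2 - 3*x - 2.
<p,q> = -76/15

Expand the product: p(x)·q(x) = -6*x^4 - 6*x^3 - 4*x^2.
∫_{-1}^{1} of each monomial x^k gives [2/(k+1) if k even, 0 if k odd]. Integrating term-by-term (or equivalently evaluating the antiderivative F(x) = -6*x^5/5 - 3*x^4/2 - 4*x^3/3 at the endpoints):
  F(1) − F(−1) = -121/30 − (31/30) = -76/15.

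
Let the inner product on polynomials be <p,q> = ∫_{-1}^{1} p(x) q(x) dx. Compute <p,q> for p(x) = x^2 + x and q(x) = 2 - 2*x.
<p,q> = 0

Expand the product: p(x)·q(x) = -2*x^3 + 2*x.
∫_{-1}^{1} of each monomial x^k gives [2/(k+1) if k even, 0 if k odd]. Integrating term-by-term (or equivalently evaluating the antiderivative F(x) = -x^4/2 + x^2 at the endpoints):
  F(1) − F(−1) = 1/2 − (1/2) = 0.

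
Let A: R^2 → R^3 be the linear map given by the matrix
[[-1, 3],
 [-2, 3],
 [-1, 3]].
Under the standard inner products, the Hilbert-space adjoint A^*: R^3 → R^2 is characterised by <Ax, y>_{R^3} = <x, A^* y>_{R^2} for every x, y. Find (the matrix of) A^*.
A^* = A^T =
[[-1, -2, -1],
 [3, 3, 3]]

For real matrices with standard dot products, the defining identity <Ax, y> = <x, A^* y> gives (Ax)^T y = x^T (A^*) y, i.e. x^T A^T y = x^T (A^*) y. Since this holds for all x, y, we must have A^* = A^T. Therefore
A^* =
[[-1, -2, -1],
 [3, 3, 3]].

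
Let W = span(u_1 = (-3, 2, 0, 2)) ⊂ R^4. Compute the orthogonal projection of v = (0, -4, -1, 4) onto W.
proj_W(v) = (0, 0, 0, 0)

Set up U = [u_1 | ... | u_1] ∈ R^(4×1). The projector onto W = col(U) is P = U (U^T U)^(-1) U^T.
Compute U^T U =
  [17],
and U^T v = (0).
Solve U^T U · c = U^T v for the coefficients: c = (0). The projection is proj_W(v) = U c.
Check: (v - proj_W(v)) · u_1 = 0  (should be 0).
Result: proj_W(v) = (0, 0, 0, 0).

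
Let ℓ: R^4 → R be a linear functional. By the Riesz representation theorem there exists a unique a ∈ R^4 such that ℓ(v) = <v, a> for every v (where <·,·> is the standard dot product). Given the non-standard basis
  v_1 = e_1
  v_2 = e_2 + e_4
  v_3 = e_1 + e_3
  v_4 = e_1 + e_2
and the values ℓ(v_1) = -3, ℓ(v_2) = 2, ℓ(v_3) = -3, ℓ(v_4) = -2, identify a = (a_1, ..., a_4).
a = (-3, 1, 0, 1)

Write a = (a_1, ..., a_4) in the standard basis. For each basis vector v_i, ℓ(v_i) = <v_i, a> is a linear equation in the a_j's. Collect the n equations into a matrix system V a = ℓ, where row i of V is v_i (expressed in the standard basis). Since V is invertible (lower-triangular with 1s on the diagonal, up to permutation), solve by back-substitution:
  V =
[[1, 0, 0, 0],
 [0, 1, 0, 1],
 [1, 0, 1, 0],
 [1, 1, 0, 0]]
  V a = (-3, 2, -3, -2)
Solving gives a = (-3, 1, 0, 1).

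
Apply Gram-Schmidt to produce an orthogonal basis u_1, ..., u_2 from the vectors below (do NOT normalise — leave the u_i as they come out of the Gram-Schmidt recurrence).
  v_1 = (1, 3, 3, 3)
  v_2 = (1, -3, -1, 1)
Orthogonal basis:
  u_1 = (1, 3, 3, 3)
  u_2 = (9/7, -15/7, -1/7, 13/7)

Apply the Gram-Schmidt recurrence
  u_1 = v_1
  u_i = v_i − Σ_{j<i} ((v_i · u_j) / (u_j · u_j)) · u_j.

Step by step this gives:
  u_1 = (1, 3, 3, 3)
  u_2 = (9/7, -15/7, -1/7, 13/7)

Orthogonality check:
  u_2 · u_1 = 0 (should be 0)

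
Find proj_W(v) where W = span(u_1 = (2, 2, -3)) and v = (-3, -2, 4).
proj_W(v) = (-44/17, -44/17, 66/17)

Set up U = [u_1 | ... | u_1] ∈ R^(3×1). The projector onto W = col(U) is P = U (U^T U)^(-1) U^T.
Compute U^T U =
  [17],
and U^T v = (-22).
Solve U^T U · c = U^T v for the coefficients: c = (-22/17). The projection is proj_W(v) = U c.
Check: (v - proj_W(v)) · u_1 = 0  (should be 0).
Result: proj_W(v) = (-44/17, -44/17, 66/17).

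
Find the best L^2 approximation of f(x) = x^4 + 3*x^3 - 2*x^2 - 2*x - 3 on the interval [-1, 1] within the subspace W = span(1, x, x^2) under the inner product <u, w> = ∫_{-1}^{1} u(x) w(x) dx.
g(x) = -8*x^2/7 - x/5 - 108/35

The best approximation g ∈ W is the orthogonal projection of f onto W. Writing g = a_0 + a_1 x + a_2 x^2, the coefficients solve the normal equations G · a = b where
  G_{ij} = <φ_i, φ_j> and b_i = <f, φ_i>, with φ_0 = 1, φ_1 = x, φ_2 = x^2.
G =
  [2, 0, 2/3]
  [0, 2/3, 0]
  [2/3, 0, 2/5],
b = (-104/15, -2/15, -88/35).
Solving gives a_0 = -108/35, a_1 = -1/5, a_2 = -8/7, so
  g(x) = -8*x^2/7 - x/5 - 108/35.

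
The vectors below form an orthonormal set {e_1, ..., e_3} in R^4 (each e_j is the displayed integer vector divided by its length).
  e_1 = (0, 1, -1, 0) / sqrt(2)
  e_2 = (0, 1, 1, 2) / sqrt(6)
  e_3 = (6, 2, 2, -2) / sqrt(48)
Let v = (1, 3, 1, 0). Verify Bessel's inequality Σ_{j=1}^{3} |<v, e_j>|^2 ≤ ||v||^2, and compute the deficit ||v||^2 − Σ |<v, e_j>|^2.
Σ |<v, e_j>|^2 = 35/4; ||v||^2 = 11; deficit = 9/4

Write each e_j = u_j / sqrt(<u_j, u_j>) where u_j is the displayed integer vector. Then <v, e_j> = <v, u_j> / sqrt(<u_j, u_j>), so |<v, e_j>|^2 = <v, u_j>^2 / <u_j, u_j>.
Coefficients: <v, e_1> = 2/sqrt(2), <v, e_2> = 4/sqrt(6), <v, e_3> = 14/sqrt(48).
Square and sum: Σ |<v, e_j>|^2 = 35/4.
Compute ||v||^2 = v·v = 11.
Deficit = 11 − 35/4 = 9/4 ≥ 0, confirming Bessel's inequality. (The deficit equals ||v − Σ <v,e_j> e_j||^2, the squared distance from v to span{e_j}.)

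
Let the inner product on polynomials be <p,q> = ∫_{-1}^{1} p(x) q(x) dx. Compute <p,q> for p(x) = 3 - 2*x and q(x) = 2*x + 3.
<p,q> = 46/3

Expand the product: p(x)·q(x) = 9 - 4*x^2.
∫_{-1}^{1} of each monomial x^k gives [2/(k+1) if k even, 0 if k odd]. Integrating term-by-term (or equivalently evaluating the antiderivative F(x) = -4*x^3/3 + 9*x at the endpoints):
  F(1) − F(−1) = 23/3 − (-23/3) = 46/3.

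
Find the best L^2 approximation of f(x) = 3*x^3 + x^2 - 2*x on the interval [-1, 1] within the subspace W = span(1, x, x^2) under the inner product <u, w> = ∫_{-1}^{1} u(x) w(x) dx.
g(x) = x^2 - x/5

The best approximation g ∈ W is the orthogonal projection of f onto W. Writing g = a_0 + a_1 x + a_2 x^2, the coefficients solve the normal equations G · a = b where
  G_{ij} = <φ_i, φ_j> and b_i = <f, φ_i>, with φ_0 = 1, φ_1 = x, φ_2 = x^2.
G =
  [2, 0, 2/3]
  [0, 2/3, 0]
  [2/3, 0, 2/5],
b = (2/3, -2/15, 2/5).
Solving gives a_0 = 0, a_1 = -1/5, a_2 = 1, so
  g(x) = x^2 - x/5.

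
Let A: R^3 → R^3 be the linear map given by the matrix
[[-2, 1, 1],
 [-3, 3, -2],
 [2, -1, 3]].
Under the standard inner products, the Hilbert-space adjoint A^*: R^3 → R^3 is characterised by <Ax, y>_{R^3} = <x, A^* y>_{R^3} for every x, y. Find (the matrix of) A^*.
A^* = A^T =
[[-2, -3, 2],
 [1, 3, -1],
 [1, -2, 3]]

For real matrices with standard dot products, the defining identity <Ax, y> = <x, A^* y> gives (Ax)^T y = x^T (A^*) y, i.e. x^T A^T y = x^T (A^*) y. Since this holds for all x, y, we must have A^* = A^T. Therefore
A^* =
[[-2, -3, 2],
 [1, 3, -1],
 [1, -2, 3]].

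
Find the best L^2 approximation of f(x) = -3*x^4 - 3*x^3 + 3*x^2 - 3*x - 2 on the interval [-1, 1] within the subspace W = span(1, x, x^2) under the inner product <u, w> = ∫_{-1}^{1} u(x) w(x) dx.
g(x) = 3*x^2/7 - 24*x/5 - 61/35

The best approximation g ∈ W is the orthogonal projection of f onto W. Writing g = a_0 + a_1 x + a_2 x^2, the coefficients solve the normal equations G · a = b where
  G_{ij} = <φ_i, φ_j> and b_i = <f, φ_i>, with φ_0 = 1, φ_1 = x, φ_2 = x^2.
G =
  [2, 0, 2/3]
  [0, 2/3, 0]
  [2/3, 0, 2/5],
b = (-16/5, -16/5, -104/105).
Solving gives a_0 = -61/35, a_1 = -24/5, a_2 = 3/7, so
  g(x) = 3*x^2/7 - 24*x/5 - 61/35.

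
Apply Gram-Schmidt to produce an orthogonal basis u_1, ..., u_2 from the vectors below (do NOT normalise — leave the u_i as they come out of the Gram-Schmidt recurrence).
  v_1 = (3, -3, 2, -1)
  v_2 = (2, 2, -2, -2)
Orthogonal basis:
  u_1 = (3, -3, 2, -1)
  u_2 = (52/23, 40/23, -42/23, -48/23)

Apply the Gram-Schmidt recurrence
  u_1 = v_1
  u_i = v_i − Σ_{j<i} ((v_i · u_j) / (u_j · u_j)) · u_j.

Step by step this gives:
  u_1 = (3, -3, 2, -1)
  u_2 = (52/23, 40/23, -42/23, -48/23)

Orthogonality check:
  u_2 · u_1 = 0 (should be 0)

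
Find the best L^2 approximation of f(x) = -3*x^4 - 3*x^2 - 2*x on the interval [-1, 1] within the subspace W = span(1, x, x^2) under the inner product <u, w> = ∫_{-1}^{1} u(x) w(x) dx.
g(x) = -39*x^2/7 - 2*x + 9/35

The best approximation g ∈ W is the orthogonal projection of f onto W. Writing g = a_0 + a_1 x + a_2 x^2, the coefficients solve the normal equations G · a = b where
  G_{ij} = <φ_i, φ_j> and b_i = <f, φ_i>, with φ_0 = 1, φ_1 = x, φ_2 = x^2.
G =
  [2, 0, 2/3]
  [0, 2/3, 0]
  [2/3, 0, 2/5],
b = (-16/5, -4/3, -72/35).
Solving gives a_0 = 9/35, a_1 = -2, a_2 = -39/7, so
  g(x) = -39*x^2/7 - 2*x + 9/35.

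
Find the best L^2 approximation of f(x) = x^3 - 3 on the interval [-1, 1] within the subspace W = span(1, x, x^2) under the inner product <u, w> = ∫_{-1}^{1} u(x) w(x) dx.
g(x) = 3*x/5 - 3

The best approximation g ∈ W is the orthogonal projection of f onto W. Writing g = a_0 + a_1 x + a_2 x^2, the coefficients solve the normal equations G · a = b where
  G_{ij} = <φ_i, φ_j> and b_i = <f, φ_i>, with φ_0 = 1, φ_1 = x, φ_2 = x^2.
G =
  [2, 0, 2/3]
  [0, 2/3, 0]
  [2/3, 0, 2/5],
b = (-6, 2/5, -2).
Solving gives a_0 = -3, a_1 = 3/5, a_2 = 0, so
  g(x) = 3*x/5 - 3.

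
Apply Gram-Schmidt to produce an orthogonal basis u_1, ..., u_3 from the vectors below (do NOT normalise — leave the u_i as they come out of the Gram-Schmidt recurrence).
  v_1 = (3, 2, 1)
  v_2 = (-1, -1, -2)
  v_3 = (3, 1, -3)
Orthogonal basis:
  u_1 = (3, 2, 1)
  u_2 = (1/2, 0, -3/2)
  u_3 = (3/35, -1/7, 1/35)

Apply the Gram-Schmidt recurrence
  u_1 = v_1
  u_i = v_i − Σ_{j<i} ((v_i · u_j) / (u_j · u_j)) · u_j.

Step by step this gives:
  u_1 = (3, 2, 1)
  u_2 = (1/2, 0, -3/2)
  u_3 = (3/35, -1/7, 1/35)

Orthogonality check:
  u_2 · u_1 = 0 (should be 0)
  u_3 · u_1 = 0 (should be 0)
  u_3 · u_2 = 0 (should be 0)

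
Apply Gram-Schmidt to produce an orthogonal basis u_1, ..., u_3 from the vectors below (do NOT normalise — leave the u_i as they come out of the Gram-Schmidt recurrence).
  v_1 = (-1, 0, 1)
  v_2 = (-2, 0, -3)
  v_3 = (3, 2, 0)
Orthogonal basis:
  u_1 = (-1, 0, 1)
  u_2 = (-5/2, 0, -5/2)
  u_3 = (0, 2, 0)

Apply the Gram-Schmidt recurrence
  u_1 = v_1
  u_i = v_i − Σ_{j<i} ((v_i · u_j) / (u_j · u_j)) · u_j.

Step by step this gives:
  u_1 = (-1, 0, 1)
  u_2 = (-5/2, 0, -5/2)
  u_3 = (0, 2, 0)

Orthogonality check:
  u_2 · u_1 = 0 (should be 0)
  u_3 · u_1 = 0 (should be 0)
  u_3 · u_2 = 0 (should be 0)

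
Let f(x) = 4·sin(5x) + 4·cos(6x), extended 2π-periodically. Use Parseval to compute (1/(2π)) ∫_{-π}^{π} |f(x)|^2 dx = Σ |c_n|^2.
Σ |c_n|^2 = 16

Expand |f|^2 and use orthogonality of {sin(nx), cos(mx)} on [-π, π]:
  ∫_{-π}^{π} sin(nx)^2 dx = π, ∫ cos(mx)^2 dx = π, and cross terms integrate to 0.
So ∫_{-π}^{π} f(x)^2 dx = 4^2 · π + 4^2 · π = (16 + 16)π.
Divide by 2π: (16 + 16)/2 = 16.
By Parseval, this equals Σ |c_n|^2.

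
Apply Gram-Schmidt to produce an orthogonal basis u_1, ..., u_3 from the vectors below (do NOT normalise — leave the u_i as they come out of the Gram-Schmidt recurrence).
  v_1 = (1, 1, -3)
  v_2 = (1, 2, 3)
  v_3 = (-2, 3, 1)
Orthogonal basis:
  u_1 = (1, 1, -3)
  u_2 = (17/11, 28/11, 15/11)
  u_3 = (-315/118, 105/59, -35/118)

Apply the Gram-Schmidt recurrence
  u_1 = v_1
  u_i = v_i − Σ_{j<i} ((v_i · u_j) / (u_j · u_j)) · u_j.

Step by step this gives:
  u_1 = (1, 1, -3)
  u_2 = (17/11, 28/11, 15/11)
  u_3 = (-315/118, 105/59, -35/118)

Orthogonality check:
  u_2 · u_1 = 0 (should be 0)
  u_3 · u_1 = 0 (should be 0)
  u_3 · u_2 = 0 (should be 0)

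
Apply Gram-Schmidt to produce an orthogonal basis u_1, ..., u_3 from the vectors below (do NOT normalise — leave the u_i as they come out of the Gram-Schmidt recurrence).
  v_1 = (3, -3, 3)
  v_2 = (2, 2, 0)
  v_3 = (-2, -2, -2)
Orthogonal basis:
  u_1 = (3, -3, 3)
  u_2 = (2, 2, 0)
  u_3 = (2/3, -2/3, -4/3)

Apply the Gram-Schmidt recurrence
  u_1 = v_1
  u_i = v_i − Σ_{j<i} ((v_i · u_j) / (u_j · u_j)) · u_j.

Step by step this gives:
  u_1 = (3, -3, 3)
  u_2 = (2, 2, 0)
  u_3 = (2/3, -2/3, -4/3)

Orthogonality check:
  u_2 · u_1 = 0 (should be 0)
  u_3 · u_1 = 0 (should be 0)
  u_3 · u_2 = 0 (should be 0)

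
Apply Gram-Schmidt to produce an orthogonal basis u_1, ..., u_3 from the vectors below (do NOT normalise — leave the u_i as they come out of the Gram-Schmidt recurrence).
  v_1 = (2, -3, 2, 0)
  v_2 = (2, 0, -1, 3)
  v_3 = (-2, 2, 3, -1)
Orthogonal basis:
  u_1 = (2, -3, 2, 0)
  u_2 = (30/17, 6/17, -21/17, 3)
  u_3 = (-4/13, 20/13, 34/13, 14/13)

Apply the Gram-Schmidt recurrence
  u_1 = v_1
  u_i = v_i − Σ_{j<i} ((v_i · u_j) / (u_j · u_j)) · u_j.

Step by step this gives:
  u_1 = (2, -3, 2, 0)
  u_2 = (30/17, 6/17, -21/17, 3)
  u_3 = (-4/13, 20/13, 34/13, 14/13)

Orthogonality check:
  u_2 · u_1 = 0 (should be 0)
  u_3 · u_1 = 0 (should be 0)
  u_3 · u_2 = 0 (should be 0)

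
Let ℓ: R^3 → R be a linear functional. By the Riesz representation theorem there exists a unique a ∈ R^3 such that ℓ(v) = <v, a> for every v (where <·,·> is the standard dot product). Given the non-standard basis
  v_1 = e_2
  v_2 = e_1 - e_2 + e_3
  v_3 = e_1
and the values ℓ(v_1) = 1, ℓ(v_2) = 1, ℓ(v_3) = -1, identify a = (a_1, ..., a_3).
a = (-1, 1, 3)

Write a = (a_1, ..., a_3) in the standard basis. For each basis vector v_i, ℓ(v_i) = <v_i, a> is a linear equation in the a_j's. Collect the n equations into a matrix system V a = ℓ, where row i of V is v_i (expressed in the standard basis). Since V is invertible (lower-triangular with 1s on the diagonal, up to permutation), solve by back-substitution:
  V =
[[0, 1, 0],
 [1, -1, 1],
 [1, 0, 0]]
  V a = (1, 1, -1)
Solving gives a = (-1, 1, 3).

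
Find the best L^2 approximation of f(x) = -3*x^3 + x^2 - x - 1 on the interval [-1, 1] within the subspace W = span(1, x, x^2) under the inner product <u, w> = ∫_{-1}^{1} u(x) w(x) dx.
g(x) = x^2 - 14*x/5 - 1

The best approximation g ∈ W is the orthogonal projection of f onto W. Writing g = a_0 + a_1 x + a_2 x^2, the coefficients solve the normal equations G · a = b where
  G_{ij} = <φ_i, φ_j> and b_i = <f, φ_i>, with φ_0 = 1, φ_1 = x, φ_2 = x^2.
G =
  [2, 0, 2/3]
  [0, 2/3, 0]
  [2/3, 0, 2/5],
b = (-4/3, -28/15, -4/15).
Solving gives a_0 = -1, a_1 = -14/5, a_2 = 1, so
  g(x) = x^2 - 14*x/5 - 1.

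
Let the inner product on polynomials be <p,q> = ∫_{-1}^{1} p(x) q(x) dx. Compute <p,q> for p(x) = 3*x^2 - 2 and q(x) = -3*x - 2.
<p,q> = 4

Expand the product: p(x)·q(x) = -9*x^3 - 6*x^2 + 6*x + 4.
∫_{-1}^{1} of each monomial x^k gives [2/(k+1) if k even, 0 if k odd]. Integrating term-by-term (or equivalently evaluating the antiderivative F(x) = -9*x^4/4 - 2*x^3 + 3*x^2 + 4*x at the endpoints):
  F(1) − F(−1) = 11/4 − (-5/4) = 4.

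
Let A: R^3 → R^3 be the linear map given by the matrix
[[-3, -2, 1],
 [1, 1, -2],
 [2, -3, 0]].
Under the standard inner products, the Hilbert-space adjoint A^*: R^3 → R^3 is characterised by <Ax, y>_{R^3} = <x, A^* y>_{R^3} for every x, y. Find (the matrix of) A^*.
A^* = A^T =
[[-3, 1, 2],
 [-2, 1, -3],
 [1, -2, 0]]

For real matrices with standard dot products, the defining identity <Ax, y> = <x, A^* y> gives (Ax)^T y = x^T (A^*) y, i.e. x^T A^T y = x^T (A^*) y. Since this holds for all x, y, we must have A^* = A^T. Therefore
A^* =
[[-3, 1, 2],
 [-2, 1, -3],
 [1, -2, 0]].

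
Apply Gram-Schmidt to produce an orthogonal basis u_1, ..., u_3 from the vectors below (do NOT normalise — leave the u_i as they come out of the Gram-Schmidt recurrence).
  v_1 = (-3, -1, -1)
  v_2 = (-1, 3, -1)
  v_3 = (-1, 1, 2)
Orthogonal basis:
  u_1 = (-3, -1, -1)
  u_2 = (-8/11, 34/11, -10/11)
  u_3 = (-13/15, 13/30, 13/6)

Apply the Gram-Schmidt recurrence
  u_1 = v_1
  u_i = v_i − Σ_{j<i} ((v_i · u_j) / (u_j · u_j)) · u_j.

Step by step this gives:
  u_1 = (-3, -1, -1)
  u_2 = (-8/11, 34/11, -10/11)
  u_3 = (-13/15, 13/30, 13/6)

Orthogonality check:
  u_2 · u_1 = 0 (should be 0)
  u_3 · u_1 = 0 (should be 0)
  u_3 · u_2 = 0 (should be 0)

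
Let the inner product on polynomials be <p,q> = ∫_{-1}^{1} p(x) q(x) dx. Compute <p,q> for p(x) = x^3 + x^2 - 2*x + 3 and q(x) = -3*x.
<p,q> = 14/5

Expand the product: p(x)·q(x) = -3*x^4 - 3*x^3 + 6*x^2 - 9*x.
∫_{-1}^{1} of each monomial x^k gives [2/(k+1) if k even, 0 if k odd]. Integrating term-by-term (or equivalently evaluating the antiderivative F(x) = -3*x^5/5 - 3*x^4/4 + 2*x^3 - 9*x^2/2 at the endpoints):
  F(1) − F(−1) = -77/20 − (-133/20) = 14/5.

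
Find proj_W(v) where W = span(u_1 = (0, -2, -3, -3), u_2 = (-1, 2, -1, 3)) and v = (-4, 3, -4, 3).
proj_W(v) = (-238/115, 291/115, -1031/230, 873/230)

Set up U = [u_1 | ... | u_2] ∈ R^(4×2). The projector onto W = col(U) is P = U (U^T U)^(-1) U^T.
Compute U^T U =
  [22, -10]
  [-10, 15],
and U^T v = (-3, 23).
Solve U^T U · c = U^T v for the coefficients: c = (37/46, 238/115). The projection is proj_W(v) = U c.
Check: (v - proj_W(v)) · u_1 = 0  (should be 0).
Check: (v - proj_W(v)) · u_2 = 0  (should be 0).
Result: proj_W(v) = (-238/115, 291/115, -1031/230, 873/230).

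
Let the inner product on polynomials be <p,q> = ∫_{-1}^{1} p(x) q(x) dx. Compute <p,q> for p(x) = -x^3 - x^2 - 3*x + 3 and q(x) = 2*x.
<p,q> = -24/5

Expand the product: p(x)·q(x) = -2*x^4 - 2*x^3 - 6*x^2 + 6*x.
∫_{-1}^{1} of each monomial x^k gives [2/(k+1) if k even, 0 if k odd]. Integrating term-by-term (or equivalently evaluating the antiderivative F(x) = -2*x^5/5 - x^4/2 - 2*x^3 + 3*x^2 at the endpoints):
  F(1) − F(−1) = 1/10 − (49/10) = -24/5.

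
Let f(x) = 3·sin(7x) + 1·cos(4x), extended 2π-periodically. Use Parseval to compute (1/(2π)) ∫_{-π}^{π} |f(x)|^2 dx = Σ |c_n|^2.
Σ |c_n|^2 = 5

Expand |f|^2 and use orthogonality of {sin(nx), cos(mx)} on [-π, π]:
  ∫_{-π}^{π} sin(nx)^2 dx = π, ∫ cos(mx)^2 dx = π, and cross terms integrate to 0.
So ∫_{-π}^{π} f(x)^2 dx = 3^2 · π + 1^2 · π = (9 + 1)π.
Divide by 2π: (9 + 1)/2 = 5.
By Parseval, this equals Σ |c_n|^2.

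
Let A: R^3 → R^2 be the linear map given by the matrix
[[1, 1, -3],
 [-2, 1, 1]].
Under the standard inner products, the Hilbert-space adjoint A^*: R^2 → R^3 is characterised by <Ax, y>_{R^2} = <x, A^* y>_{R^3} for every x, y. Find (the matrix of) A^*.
A^* = A^T =
[[1, -2],
 [1, 1],
 [-3, 1]]

For real matrices with standard dot products, the defining identity <Ax, y> = <x, A^* y> gives (Ax)^T y = x^T (A^*) y, i.e. x^T A^T y = x^T (A^*) y. Since this holds for all x, y, we must have A^* = A^T. Therefore
A^* =
[[1, -2],
 [1, 1],
 [-3, 1]].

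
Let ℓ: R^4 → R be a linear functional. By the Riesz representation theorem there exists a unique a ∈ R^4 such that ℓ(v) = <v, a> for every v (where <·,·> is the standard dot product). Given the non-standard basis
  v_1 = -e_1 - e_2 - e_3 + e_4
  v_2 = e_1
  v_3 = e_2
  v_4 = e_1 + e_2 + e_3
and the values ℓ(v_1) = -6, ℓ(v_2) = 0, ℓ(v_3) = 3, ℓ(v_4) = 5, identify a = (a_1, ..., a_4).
a = (0, 3, 2, -1)

Write a = (a_1, ..., a_4) in the standard basis. For each basis vector v_i, ℓ(v_i) = <v_i, a> is a linear equation in the a_j's. Collect the n equations into a matrix system V a = ℓ, where row i of V is v_i (expressed in the standard basis). Since V is invertible (lower-triangular with 1s on the diagonal, up to permutation), solve by back-substitution:
  V =
[[-1, -1, -1, 1],
 [1, 0, 0, 0],
 [0, 1, 0, 0],
 [1, 1, 1, 0]]
  V a = (-6, 0, 3, 5)
Solving gives a = (0, 3, 2, -1).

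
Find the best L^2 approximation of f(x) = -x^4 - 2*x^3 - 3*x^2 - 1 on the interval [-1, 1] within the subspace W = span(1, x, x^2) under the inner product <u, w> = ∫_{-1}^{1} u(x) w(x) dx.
g(x) = -27*x^2/7 - 6*x/5 - 32/35

The best approximation g ∈ W is the orthogonal projection of f onto W. Writing g = a_0 + a_1 x + a_2 x^2, the coefficients solve the normal equations G · a = b where
  G_{ij} = <φ_i, φ_j> and b_i = <f, φ_i>, with φ_0 = 1, φ_1 = x, φ_2 = x^2.
G =
  [2, 0, 2/3]
  [0, 2/3, 0]
  [2/3, 0, 2/5],
b = (-22/5, -4/5, -226/105).
Solving gives a_0 = -32/35, a_1 = -6/5, a_2 = -27/7, so
  g(x) = -27*x^2/7 - 6*x/5 - 32/35.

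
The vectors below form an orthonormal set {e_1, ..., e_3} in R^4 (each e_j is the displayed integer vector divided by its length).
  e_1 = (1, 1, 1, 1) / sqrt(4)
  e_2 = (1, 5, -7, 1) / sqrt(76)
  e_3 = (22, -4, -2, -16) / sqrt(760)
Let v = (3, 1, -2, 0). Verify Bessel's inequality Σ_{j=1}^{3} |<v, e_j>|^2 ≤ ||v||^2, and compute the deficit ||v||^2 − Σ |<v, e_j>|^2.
Σ |<v, e_j>|^2 = 131/10; ||v||^2 = 14; deficit = 9/10

Write each e_j = u_j / sqrt(<u_j, u_j>) where u_j is the displayed integer vector. Then <v, e_j> = <v, u_j> / sqrt(<u_j, u_j>), so |<v, e_j>|^2 = <v, u_j>^2 / <u_j, u_j>.
Coefficients: <v, e_1> = 2/sqrt(4), <v, e_2> = 22/sqrt(76), <v, e_3> = 66/sqrt(760).
Square and sum: Σ |<v, e_j>|^2 = 131/10.
Compute ||v||^2 = v·v = 14.
Deficit = 14 − 131/10 = 9/10 ≥ 0, confirming Bessel's inequality. (The deficit equals ||v − Σ <v,e_j> e_j||^2, the squared distance from v to span{e_j}.)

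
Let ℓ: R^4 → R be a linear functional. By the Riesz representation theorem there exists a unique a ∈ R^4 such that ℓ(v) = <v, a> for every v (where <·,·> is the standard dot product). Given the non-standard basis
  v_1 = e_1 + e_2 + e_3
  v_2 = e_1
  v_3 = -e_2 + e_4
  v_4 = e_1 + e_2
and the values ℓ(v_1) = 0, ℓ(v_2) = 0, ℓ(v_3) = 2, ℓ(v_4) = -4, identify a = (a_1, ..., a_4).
a = (0, -4, 4, -2)

Write a = (a_1, ..., a_4) in the standard basis. For each basis vector v_i, ℓ(v_i) = <v_i, a> is a linear equation in the a_j's. Collect the n equations into a matrix system V a = ℓ, where row i of V is v_i (expressed in the standard basis). Since V is invertible (lower-triangular with 1s on the diagonal, up to permutation), solve by back-substitution:
  V =
[[1, 1, 1, 0],
 [1, 0, 0, 0],
 [0, -1, 0, 1],
 [1, 1, 0, 0]]
  V a = (0, 0, 2, -4)
Solving gives a = (0, -4, 4, -2).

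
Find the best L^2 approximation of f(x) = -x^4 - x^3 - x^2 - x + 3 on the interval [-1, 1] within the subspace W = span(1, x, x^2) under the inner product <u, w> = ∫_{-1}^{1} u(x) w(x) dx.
g(x) = -13*x^2/7 - 8*x/5 + 108/35

The best approximation g ∈ W is the orthogonal projection of f onto W. Writing g = a_0 + a_1 x + a_2 x^2, the coefficients solve the normal equations G · a = b where
  G_{ij} = <φ_i, φ_j> and b_i = <f, φ_i>, with φ_0 = 1, φ_1 = x, φ_2 = x^2.
G =
  [2, 0, 2/3]
  [0, 2/3, 0]
  [2/3, 0, 2/5],
b = (74/15, -16/15, 46/35).
Solving gives a_0 = 108/35, a_1 = -8/5, a_2 = -13/7, so
  g(x) = -13*x^2/7 - 8*x/5 + 108/35.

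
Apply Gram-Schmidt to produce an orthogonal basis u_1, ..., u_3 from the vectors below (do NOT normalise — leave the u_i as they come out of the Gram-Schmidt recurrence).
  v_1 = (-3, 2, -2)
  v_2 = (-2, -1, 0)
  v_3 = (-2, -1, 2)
Orthogonal basis:
  u_1 = (-3, 2, -2)
  u_2 = (-22/17, -25/17, 8/17)
  u_3 = (-28/69, 56/69, 98/69)

Apply the Gram-Schmidt recurrence
  u_1 = v_1
  u_i = v_i − Σ_{j<i} ((v_i · u_j) / (u_j · u_j)) · u_j.

Step by step this gives:
  u_1 = (-3, 2, -2)
  u_2 = (-22/17, -25/17, 8/17)
  u_3 = (-28/69, 56/69, 98/69)

Orthogonality check:
  u_2 · u_1 = 0 (should be 0)
  u_3 · u_1 = 0 (should be 0)
  u_3 · u_2 = 0 (should be 0)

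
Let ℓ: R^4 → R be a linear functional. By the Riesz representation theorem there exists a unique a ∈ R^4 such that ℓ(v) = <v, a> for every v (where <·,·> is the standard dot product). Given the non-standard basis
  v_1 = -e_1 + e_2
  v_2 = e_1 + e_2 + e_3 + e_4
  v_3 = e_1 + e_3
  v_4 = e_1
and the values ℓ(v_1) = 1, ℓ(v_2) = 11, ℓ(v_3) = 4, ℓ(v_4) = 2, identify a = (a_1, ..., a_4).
a = (2, 3, 2, 4)

Write a = (a_1, ..., a_4) in the standard basis. For each basis vector v_i, ℓ(v_i) = <v_i, a> is a linear equation in the a_j's. Collect the n equations into a matrix system V a = ℓ, where row i of V is v_i (expressed in the standard basis). Since V is invertible (lower-triangular with 1s on the diagonal, up to permutation), solve by back-substitution:
  V =
[[-1, 1, 0, 0],
 [1, 1, 1, 1],
 [1, 0, 1, 0],
 [1, 0, 0, 0]]
  V a = (1, 11, 4, 2)
Solving gives a = (2, 3, 2, 4).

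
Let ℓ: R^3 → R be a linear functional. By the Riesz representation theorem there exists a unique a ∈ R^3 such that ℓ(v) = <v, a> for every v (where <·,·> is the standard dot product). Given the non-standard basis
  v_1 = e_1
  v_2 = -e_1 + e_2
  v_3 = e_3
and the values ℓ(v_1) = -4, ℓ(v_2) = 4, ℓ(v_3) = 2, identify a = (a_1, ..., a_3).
a = (-4, 0, 2)

Write a = (a_1, ..., a_3) in the standard basis. For each basis vector v_i, ℓ(v_i) = <v_i, a> is a linear equation in the a_j's. Collect the n equations into a matrix system V a = ℓ, where row i of V is v_i (expressed in the standard basis). Since V is invertible (lower-triangular with 1s on the diagonal, up to permutation), solve by back-substitution:
  V =
[[1, 0, 0],
 [-1, 1, 0],
 [0, 0, 1]]
  V a = (-4, 4, 2)
Solving gives a = (-4, 0, 2).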